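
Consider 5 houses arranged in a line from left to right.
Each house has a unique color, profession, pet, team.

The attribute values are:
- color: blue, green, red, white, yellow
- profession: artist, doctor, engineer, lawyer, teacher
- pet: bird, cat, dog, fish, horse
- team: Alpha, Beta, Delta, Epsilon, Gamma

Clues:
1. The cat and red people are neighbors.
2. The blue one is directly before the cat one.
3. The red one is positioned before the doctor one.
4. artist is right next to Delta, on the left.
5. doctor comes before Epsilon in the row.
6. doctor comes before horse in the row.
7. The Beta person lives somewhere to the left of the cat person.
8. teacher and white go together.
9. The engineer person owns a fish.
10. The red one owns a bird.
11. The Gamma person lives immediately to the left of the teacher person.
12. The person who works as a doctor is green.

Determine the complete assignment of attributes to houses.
Solution:

House | Color | Profession | Pet | Team
---------------------------------------
  1   | blue | engineer | fish | Beta
  2   | yellow | artist | cat | Alpha
  3   | red | lawyer | bird | Delta
  4   | green | doctor | dog | Gamma
  5   | white | teacher | horse | Epsilon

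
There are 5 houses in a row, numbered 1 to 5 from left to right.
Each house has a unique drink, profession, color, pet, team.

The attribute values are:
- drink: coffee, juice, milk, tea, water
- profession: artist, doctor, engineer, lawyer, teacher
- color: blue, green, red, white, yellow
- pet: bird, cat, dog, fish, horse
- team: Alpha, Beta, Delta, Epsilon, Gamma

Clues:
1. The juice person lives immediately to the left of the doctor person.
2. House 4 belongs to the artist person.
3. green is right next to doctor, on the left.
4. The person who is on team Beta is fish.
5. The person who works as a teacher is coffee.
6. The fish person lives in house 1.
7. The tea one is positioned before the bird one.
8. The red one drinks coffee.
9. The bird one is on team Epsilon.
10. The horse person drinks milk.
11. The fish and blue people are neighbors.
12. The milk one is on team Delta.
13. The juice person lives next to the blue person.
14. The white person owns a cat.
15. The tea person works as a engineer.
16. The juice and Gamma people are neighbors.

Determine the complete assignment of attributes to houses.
Solution:

House | Drink | Profession | Color | Pet | Team
-----------------------------------------------
  1   | juice | lawyer | green | fish | Beta
  2   | water | doctor | blue | dog | Gamma
  3   | tea | engineer | white | cat | Alpha
  4   | milk | artist | yellow | horse | Delta
  5   | coffee | teacher | red | bird | Epsilon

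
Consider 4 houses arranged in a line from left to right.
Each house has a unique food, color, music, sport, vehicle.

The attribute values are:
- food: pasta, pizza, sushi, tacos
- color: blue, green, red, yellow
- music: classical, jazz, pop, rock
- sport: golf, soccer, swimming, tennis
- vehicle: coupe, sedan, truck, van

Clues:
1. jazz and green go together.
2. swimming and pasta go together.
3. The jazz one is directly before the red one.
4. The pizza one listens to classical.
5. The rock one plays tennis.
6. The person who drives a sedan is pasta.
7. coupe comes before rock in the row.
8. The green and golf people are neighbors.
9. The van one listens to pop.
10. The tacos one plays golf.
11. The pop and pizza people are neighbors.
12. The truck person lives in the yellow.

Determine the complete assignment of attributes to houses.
Solution:

House | Food | Color | Music | Sport | Vehicle
----------------------------------------------
  1   | pasta | green | jazz | swimming | sedan
  2   | tacos | red | pop | golf | van
  3   | pizza | blue | classical | soccer | coupe
  4   | sushi | yellow | rock | tennis | truck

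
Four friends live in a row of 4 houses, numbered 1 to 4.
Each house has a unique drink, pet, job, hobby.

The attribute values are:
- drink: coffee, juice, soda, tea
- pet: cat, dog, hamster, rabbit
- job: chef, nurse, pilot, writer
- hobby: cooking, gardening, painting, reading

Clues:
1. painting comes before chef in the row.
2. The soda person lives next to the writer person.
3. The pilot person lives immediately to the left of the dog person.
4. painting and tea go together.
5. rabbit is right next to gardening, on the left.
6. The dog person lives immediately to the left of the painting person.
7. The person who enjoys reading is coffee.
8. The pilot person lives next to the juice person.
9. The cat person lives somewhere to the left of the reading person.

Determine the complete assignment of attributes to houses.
Solution:

House | Drink | Pet | Job | Hobby
---------------------------------
  1   | soda | rabbit | pilot | cooking
  2   | juice | dog | writer | gardening
  3   | tea | cat | nurse | painting
  4   | coffee | hamster | chef | reading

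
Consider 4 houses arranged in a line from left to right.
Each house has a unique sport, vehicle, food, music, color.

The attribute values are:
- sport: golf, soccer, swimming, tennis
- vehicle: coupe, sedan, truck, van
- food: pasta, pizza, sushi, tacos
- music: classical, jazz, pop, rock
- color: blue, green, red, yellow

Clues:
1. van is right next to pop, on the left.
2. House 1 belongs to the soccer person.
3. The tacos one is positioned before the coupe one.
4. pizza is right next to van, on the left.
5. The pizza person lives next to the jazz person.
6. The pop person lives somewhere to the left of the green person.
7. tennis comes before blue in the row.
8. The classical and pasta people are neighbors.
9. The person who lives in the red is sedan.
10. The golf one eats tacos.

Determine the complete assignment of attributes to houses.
Solution:

House | Sport | Vehicle | Food | Music | Color
----------------------------------------------
  1   | soccer | sedan | pizza | classical | red
  2   | tennis | van | pasta | jazz | yellow
  3   | golf | truck | tacos | pop | blue
  4   | swimming | coupe | sushi | rock | green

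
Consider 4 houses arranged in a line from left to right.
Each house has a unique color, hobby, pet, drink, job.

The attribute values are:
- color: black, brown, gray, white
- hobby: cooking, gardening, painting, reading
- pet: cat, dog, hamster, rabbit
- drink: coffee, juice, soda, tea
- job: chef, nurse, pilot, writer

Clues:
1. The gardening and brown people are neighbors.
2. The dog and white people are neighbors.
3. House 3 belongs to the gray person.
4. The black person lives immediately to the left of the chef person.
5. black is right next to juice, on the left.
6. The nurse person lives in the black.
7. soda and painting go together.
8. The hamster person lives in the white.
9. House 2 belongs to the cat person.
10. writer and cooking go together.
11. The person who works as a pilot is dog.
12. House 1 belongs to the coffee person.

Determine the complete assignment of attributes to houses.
Solution:

House | Color | Hobby | Pet | Drink | Job
-----------------------------------------
  1   | black | gardening | rabbit | coffee | nurse
  2   | brown | reading | cat | juice | chef
  3   | gray | painting | dog | soda | pilot
  4   | white | cooking | hamster | tea | writer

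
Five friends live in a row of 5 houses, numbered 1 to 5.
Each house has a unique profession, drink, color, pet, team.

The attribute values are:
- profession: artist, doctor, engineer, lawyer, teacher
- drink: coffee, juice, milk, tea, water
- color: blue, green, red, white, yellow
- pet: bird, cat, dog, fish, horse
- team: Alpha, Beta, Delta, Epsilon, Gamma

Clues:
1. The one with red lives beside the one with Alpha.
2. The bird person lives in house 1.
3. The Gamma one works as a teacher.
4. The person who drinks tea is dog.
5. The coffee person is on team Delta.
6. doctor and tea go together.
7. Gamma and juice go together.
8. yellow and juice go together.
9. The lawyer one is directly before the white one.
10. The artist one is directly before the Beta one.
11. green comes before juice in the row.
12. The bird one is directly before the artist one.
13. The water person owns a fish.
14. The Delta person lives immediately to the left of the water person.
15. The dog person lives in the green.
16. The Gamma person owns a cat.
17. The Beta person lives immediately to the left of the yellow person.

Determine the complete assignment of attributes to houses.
Solution:

House | Profession | Drink | Color | Pet | Team
-----------------------------------------------
  1   | lawyer | coffee | red | bird | Delta
  2   | artist | water | white | fish | Alpha
  3   | doctor | tea | green | dog | Beta
  4   | teacher | juice | yellow | cat | Gamma
  5   | engineer | milk | blue | horse | Epsilon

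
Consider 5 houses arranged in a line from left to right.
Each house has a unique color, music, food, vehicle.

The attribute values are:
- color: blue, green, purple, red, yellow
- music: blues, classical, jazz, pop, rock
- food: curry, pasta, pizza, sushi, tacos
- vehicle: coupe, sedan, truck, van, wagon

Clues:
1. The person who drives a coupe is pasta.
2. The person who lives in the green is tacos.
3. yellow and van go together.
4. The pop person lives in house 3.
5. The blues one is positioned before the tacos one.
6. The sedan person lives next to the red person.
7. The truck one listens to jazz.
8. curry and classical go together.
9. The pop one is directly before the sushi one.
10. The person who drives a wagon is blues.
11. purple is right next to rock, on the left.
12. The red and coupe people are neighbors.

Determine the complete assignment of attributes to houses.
Solution:

House | Color | Music | Food | Vehicle
--------------------------------------
  1   | blue | classical | curry | sedan
  2   | red | blues | pizza | wagon
  3   | purple | pop | pasta | coupe
  4   | yellow | rock | sushi | van
  5   | green | jazz | tacos | truck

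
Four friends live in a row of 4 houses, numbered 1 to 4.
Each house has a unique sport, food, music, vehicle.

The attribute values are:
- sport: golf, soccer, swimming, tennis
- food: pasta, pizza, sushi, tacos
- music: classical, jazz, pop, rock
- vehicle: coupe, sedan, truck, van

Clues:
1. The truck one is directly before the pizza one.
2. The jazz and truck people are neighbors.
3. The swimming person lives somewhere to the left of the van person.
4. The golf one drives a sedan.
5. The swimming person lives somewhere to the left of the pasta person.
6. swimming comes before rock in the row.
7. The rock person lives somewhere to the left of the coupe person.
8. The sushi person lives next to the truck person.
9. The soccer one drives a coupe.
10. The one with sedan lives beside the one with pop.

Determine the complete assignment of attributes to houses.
Solution:

House | Sport | Food | Music | Vehicle
--------------------------------------
  1   | golf | sushi | jazz | sedan
  2   | swimming | tacos | pop | truck
  3   | tennis | pizza | rock | van
  4   | soccer | pasta | classical | coupe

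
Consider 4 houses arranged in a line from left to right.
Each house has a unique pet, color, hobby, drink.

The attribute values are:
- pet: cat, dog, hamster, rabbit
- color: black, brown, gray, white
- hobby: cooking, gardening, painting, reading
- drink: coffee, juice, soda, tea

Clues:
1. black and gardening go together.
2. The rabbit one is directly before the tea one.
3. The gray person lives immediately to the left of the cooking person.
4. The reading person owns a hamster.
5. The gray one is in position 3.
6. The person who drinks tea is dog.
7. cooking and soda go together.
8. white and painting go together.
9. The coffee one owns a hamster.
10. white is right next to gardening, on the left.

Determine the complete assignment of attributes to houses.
Solution:

House | Pet | Color | Hobby | Drink
-----------------------------------
  1   | rabbit | white | painting | juice
  2   | dog | black | gardening | tea
  3   | hamster | gray | reading | coffee
  4   | cat | brown | cooking | soda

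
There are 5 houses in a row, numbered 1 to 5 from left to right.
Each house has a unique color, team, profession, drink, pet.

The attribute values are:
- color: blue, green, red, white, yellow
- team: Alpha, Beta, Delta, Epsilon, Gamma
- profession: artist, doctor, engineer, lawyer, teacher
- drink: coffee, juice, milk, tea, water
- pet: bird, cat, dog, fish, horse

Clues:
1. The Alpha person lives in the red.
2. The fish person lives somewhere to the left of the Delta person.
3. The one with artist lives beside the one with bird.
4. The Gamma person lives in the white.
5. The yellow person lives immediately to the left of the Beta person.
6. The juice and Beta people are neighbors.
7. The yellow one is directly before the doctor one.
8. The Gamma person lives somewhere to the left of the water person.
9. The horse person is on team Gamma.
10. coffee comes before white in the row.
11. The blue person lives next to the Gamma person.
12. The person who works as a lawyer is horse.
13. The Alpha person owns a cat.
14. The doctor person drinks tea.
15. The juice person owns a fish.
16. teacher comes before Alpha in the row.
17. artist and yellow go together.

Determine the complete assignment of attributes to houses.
Solution:

House | Color | Team | Profession | Drink | Pet
-----------------------------------------------
  1   | yellow | Epsilon | artist | juice | fish
  2   | green | Beta | doctor | tea | bird
  3   | blue | Delta | teacher | coffee | dog
  4   | white | Gamma | lawyer | milk | horse
  5   | red | Alpha | engineer | water | cat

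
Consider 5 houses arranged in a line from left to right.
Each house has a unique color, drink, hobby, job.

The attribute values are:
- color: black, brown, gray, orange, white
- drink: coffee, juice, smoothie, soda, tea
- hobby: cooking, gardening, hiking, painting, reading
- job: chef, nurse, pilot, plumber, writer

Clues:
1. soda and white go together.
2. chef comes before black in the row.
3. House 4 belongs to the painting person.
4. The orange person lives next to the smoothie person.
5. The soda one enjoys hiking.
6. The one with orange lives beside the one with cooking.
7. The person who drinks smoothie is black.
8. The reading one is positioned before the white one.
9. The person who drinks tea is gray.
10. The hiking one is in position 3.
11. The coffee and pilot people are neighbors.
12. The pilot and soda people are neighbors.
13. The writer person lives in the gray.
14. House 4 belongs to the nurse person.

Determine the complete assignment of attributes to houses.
Solution:

House | Color | Drink | Hobby | Job
-----------------------------------
  1   | orange | coffee | reading | chef
  2   | black | smoothie | cooking | pilot
  3   | white | soda | hiking | plumber
  4   | brown | juice | painting | nurse
  5   | gray | tea | gardening | writer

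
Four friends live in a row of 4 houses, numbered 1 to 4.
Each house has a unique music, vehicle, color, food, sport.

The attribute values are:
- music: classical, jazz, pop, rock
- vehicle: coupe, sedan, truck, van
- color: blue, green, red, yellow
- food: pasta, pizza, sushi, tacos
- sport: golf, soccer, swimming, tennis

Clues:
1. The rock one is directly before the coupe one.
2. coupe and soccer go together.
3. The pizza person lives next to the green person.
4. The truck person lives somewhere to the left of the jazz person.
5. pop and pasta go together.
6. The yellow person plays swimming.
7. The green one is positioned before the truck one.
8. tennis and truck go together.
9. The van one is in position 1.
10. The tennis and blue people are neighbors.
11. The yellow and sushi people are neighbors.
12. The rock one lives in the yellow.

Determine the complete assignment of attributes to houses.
Solution:

House | Music | Vehicle | Color | Food | Sport
----------------------------------------------
  1   | rock | van | yellow | pizza | swimming
  2   | classical | coupe | green | sushi | soccer
  3   | pop | truck | red | pasta | tennis
  4   | jazz | sedan | blue | tacos | golf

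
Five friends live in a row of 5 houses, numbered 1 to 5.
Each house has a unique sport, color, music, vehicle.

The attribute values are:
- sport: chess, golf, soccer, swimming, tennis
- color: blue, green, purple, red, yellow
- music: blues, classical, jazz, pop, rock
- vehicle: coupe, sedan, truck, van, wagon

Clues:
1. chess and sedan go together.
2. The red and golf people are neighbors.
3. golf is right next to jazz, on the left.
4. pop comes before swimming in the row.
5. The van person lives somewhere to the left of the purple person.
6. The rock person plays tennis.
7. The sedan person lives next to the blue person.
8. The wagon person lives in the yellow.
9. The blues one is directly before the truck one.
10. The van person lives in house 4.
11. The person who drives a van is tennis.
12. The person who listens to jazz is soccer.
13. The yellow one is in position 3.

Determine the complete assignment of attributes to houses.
Solution:

House | Sport | Color | Music | Vehicle
---------------------------------------
  1   | chess | red | blues | sedan
  2   | golf | blue | pop | truck
  3   | soccer | yellow | jazz | wagon
  4   | tennis | green | rock | van
  5   | swimming | purple | classical | coupe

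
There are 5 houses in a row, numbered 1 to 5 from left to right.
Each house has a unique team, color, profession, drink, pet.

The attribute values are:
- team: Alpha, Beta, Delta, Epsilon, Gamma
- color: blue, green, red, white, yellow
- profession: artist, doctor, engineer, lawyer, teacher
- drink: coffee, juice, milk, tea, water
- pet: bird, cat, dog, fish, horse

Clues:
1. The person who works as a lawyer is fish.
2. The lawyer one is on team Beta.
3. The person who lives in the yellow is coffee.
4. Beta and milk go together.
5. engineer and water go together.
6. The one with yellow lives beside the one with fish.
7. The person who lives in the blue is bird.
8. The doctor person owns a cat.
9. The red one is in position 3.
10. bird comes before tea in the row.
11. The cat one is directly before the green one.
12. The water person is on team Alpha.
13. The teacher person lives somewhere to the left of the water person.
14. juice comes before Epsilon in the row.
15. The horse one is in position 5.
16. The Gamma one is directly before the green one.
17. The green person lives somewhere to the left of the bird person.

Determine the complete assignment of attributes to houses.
Solution:

House | Team | Color | Profession | Drink | Pet
-----------------------------------------------
  1   | Gamma | yellow | doctor | coffee | cat
  2   | Beta | green | lawyer | milk | fish
  3   | Delta | red | teacher | juice | dog
  4   | Alpha | blue | engineer | water | bird
  5   | Epsilon | white | artist | tea | horse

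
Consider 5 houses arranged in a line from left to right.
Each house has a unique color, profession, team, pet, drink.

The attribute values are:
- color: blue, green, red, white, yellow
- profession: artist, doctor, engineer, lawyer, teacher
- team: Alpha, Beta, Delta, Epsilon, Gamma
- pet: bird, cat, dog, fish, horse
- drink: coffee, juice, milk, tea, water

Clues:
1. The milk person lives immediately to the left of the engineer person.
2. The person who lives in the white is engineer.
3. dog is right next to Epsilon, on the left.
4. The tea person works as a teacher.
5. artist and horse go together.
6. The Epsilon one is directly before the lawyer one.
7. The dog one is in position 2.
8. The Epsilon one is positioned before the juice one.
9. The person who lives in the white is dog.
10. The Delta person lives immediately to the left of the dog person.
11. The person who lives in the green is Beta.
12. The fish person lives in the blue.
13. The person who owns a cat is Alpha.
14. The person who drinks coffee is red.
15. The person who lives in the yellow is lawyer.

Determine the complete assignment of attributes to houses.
Solution:

House | Color | Profession | Team | Pet | Drink
-----------------------------------------------
  1   | blue | doctor | Delta | fish | milk
  2   | white | engineer | Gamma | dog | water
  3   | red | artist | Epsilon | horse | coffee
  4   | yellow | lawyer | Alpha | cat | juice
  5   | green | teacher | Beta | bird | tea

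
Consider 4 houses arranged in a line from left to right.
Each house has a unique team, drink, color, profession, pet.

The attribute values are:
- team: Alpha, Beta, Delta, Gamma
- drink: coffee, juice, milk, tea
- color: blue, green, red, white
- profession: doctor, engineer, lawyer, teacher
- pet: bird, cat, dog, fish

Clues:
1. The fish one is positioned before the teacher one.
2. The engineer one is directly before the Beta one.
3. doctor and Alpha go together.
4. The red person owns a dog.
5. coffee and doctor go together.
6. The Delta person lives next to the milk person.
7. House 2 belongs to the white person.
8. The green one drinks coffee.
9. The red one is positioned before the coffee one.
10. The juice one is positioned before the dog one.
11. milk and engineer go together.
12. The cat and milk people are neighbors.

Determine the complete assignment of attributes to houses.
Solution:

House | Team | Drink | Color | Profession | Pet
-----------------------------------------------
  1   | Delta | juice | blue | lawyer | cat
  2   | Gamma | milk | white | engineer | fish
  3   | Beta | tea | red | teacher | dog
  4   | Alpha | coffee | green | doctor | bird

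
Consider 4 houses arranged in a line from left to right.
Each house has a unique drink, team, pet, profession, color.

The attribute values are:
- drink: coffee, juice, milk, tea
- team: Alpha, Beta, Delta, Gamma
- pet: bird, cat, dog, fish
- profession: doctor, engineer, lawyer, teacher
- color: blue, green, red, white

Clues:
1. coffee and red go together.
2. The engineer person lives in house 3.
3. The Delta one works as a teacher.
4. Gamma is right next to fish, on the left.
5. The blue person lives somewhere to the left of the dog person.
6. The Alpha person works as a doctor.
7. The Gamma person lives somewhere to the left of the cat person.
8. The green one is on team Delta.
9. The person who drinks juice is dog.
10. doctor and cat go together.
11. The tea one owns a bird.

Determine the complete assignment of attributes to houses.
Solution:

House | Drink | Team | Pet | Profession | Color
-----------------------------------------------
  1   | tea | Gamma | bird | lawyer | blue
  2   | milk | Delta | fish | teacher | green
  3   | juice | Beta | dog | engineer | white
  4   | coffee | Alpha | cat | doctor | red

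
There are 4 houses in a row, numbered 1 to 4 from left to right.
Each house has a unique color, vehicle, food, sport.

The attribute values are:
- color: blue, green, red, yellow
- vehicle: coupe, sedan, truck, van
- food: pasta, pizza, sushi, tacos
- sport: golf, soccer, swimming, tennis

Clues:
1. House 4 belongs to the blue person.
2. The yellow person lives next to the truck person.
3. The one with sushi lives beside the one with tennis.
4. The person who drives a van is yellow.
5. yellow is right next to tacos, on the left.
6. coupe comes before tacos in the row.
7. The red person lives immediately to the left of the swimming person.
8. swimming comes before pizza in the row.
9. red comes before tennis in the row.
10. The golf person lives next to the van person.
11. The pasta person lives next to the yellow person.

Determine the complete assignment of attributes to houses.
Solution:

House | Color | Vehicle | Food | Sport
--------------------------------------
  1   | red | coupe | pasta | golf
  2   | yellow | van | sushi | swimming
  3   | green | truck | tacos | tennis
  4   | blue | sedan | pizza | soccer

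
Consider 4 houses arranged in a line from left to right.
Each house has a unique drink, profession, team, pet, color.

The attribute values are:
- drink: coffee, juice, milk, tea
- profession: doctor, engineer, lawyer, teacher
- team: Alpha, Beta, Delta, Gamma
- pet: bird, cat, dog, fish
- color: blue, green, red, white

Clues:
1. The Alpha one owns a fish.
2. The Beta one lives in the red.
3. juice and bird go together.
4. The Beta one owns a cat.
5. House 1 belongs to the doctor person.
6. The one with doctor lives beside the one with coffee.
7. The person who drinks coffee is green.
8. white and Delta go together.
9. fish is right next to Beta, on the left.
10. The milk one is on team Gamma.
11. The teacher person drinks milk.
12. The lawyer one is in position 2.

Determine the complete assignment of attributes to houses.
Solution:

House | Drink | Profession | Team | Pet | Color
-----------------------------------------------
  1   | juice | doctor | Delta | bird | white
  2   | coffee | lawyer | Alpha | fish | green
  3   | tea | engineer | Beta | cat | red
  4   | milk | teacher | Gamma | dog | blue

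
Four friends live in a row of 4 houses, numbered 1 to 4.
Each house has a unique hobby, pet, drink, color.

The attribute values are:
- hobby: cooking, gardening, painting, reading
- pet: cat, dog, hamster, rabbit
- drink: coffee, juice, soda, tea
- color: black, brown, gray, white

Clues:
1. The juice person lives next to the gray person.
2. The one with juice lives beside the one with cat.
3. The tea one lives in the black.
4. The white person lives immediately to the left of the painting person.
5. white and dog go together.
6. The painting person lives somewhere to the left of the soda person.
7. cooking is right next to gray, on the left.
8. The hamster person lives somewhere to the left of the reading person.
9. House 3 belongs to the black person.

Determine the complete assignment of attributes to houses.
Solution:

House | Hobby | Pet | Drink | Color
-----------------------------------
  1   | cooking | dog | juice | white
  2   | painting | cat | coffee | gray
  3   | gardening | hamster | tea | black
  4   | reading | rabbit | soda | brown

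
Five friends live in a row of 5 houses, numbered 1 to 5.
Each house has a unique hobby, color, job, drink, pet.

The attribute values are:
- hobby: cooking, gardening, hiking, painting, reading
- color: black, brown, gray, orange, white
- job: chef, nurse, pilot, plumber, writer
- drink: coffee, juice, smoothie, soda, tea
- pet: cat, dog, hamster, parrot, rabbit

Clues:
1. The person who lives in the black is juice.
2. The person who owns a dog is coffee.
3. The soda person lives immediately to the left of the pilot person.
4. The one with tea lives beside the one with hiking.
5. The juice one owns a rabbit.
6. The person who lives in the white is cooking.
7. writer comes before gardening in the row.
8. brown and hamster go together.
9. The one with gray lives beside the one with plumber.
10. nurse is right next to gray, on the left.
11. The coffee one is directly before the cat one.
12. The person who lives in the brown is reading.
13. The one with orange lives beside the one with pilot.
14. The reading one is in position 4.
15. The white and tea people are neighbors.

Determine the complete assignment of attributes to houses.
Solution:

House | Hobby | Color | Job | Drink | Pet
-----------------------------------------
  1   | cooking | white | nurse | coffee | dog
  2   | painting | gray | writer | tea | cat
  3   | hiking | orange | plumber | soda | parrot
  4   | reading | brown | pilot | smoothie | hamster
  5   | gardening | black | chef | juice | rabbit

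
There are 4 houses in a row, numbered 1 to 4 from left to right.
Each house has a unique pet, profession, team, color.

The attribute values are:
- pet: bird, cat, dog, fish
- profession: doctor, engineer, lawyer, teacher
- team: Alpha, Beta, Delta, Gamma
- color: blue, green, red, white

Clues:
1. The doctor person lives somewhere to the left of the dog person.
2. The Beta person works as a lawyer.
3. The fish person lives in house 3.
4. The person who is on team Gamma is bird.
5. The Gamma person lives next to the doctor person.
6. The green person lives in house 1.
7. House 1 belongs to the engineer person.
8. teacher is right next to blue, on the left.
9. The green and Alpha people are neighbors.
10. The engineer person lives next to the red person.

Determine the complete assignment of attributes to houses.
Solution:

House | Pet | Profession | Team | Color
---------------------------------------
  1   | bird | engineer | Gamma | green
  2   | cat | doctor | Alpha | red
  3   | fish | teacher | Delta | white
  4   | dog | lawyer | Beta | blue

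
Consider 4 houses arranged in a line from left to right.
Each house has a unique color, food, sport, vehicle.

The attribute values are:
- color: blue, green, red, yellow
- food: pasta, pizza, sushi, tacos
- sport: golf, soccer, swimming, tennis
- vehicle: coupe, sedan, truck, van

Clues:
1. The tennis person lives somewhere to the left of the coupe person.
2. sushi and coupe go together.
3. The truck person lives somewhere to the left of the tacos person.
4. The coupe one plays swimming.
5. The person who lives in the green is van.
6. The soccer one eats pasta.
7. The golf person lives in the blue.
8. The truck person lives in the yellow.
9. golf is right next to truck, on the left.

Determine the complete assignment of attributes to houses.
Solution:

House | Color | Food | Sport | Vehicle
--------------------------------------
  1   | blue | pizza | golf | sedan
  2   | yellow | pasta | soccer | truck
  3   | green | tacos | tennis | van
  4   | red | sushi | swimming | coupe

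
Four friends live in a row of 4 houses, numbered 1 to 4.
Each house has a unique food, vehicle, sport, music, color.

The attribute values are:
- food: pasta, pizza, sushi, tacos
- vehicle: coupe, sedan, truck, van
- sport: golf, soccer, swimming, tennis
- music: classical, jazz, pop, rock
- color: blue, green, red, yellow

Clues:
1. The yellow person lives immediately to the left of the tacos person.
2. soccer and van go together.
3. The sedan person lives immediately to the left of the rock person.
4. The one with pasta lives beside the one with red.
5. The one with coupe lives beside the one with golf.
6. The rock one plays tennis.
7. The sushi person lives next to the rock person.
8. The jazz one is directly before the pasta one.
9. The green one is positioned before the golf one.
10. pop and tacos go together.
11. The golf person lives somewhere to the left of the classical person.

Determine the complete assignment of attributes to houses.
Solution:

House | Food | Vehicle | Sport | Music | Color
----------------------------------------------
  1   | sushi | sedan | swimming | jazz | green
  2   | pasta | coupe | tennis | rock | yellow
  3   | tacos | truck | golf | pop | red
  4   | pizza | van | soccer | classical | blue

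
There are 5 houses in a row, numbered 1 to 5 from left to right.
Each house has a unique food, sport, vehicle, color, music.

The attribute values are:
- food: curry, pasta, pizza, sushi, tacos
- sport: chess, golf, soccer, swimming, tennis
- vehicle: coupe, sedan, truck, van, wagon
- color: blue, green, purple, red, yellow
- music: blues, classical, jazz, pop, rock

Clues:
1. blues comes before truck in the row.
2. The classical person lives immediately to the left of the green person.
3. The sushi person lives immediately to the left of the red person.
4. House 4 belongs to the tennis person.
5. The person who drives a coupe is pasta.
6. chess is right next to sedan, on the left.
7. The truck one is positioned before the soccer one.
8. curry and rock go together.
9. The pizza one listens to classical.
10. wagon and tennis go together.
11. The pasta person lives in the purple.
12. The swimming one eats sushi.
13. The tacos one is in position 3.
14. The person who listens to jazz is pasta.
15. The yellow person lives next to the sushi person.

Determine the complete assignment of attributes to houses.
Solution:

House | Food | Sport | Vehicle | Color | Music
----------------------------------------------
  1   | pizza | chess | van | yellow | classical
  2   | sushi | swimming | sedan | green | blues
  3   | tacos | golf | truck | red | pop
  4   | curry | tennis | wagon | blue | rock
  5   | pasta | soccer | coupe | purple | jazz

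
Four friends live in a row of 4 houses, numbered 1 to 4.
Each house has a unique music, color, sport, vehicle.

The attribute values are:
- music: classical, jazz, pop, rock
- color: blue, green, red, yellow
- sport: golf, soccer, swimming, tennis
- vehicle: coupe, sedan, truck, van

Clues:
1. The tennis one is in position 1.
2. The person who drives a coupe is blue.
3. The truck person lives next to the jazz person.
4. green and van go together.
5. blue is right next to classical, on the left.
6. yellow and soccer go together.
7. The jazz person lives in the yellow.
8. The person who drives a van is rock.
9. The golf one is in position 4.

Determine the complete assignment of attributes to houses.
Solution:

House | Music | Color | Sport | Vehicle
---------------------------------------
  1   | pop | blue | tennis | coupe
  2   | classical | red | swimming | truck
  3   | jazz | yellow | soccer | sedan
  4   | rock | green | golf | van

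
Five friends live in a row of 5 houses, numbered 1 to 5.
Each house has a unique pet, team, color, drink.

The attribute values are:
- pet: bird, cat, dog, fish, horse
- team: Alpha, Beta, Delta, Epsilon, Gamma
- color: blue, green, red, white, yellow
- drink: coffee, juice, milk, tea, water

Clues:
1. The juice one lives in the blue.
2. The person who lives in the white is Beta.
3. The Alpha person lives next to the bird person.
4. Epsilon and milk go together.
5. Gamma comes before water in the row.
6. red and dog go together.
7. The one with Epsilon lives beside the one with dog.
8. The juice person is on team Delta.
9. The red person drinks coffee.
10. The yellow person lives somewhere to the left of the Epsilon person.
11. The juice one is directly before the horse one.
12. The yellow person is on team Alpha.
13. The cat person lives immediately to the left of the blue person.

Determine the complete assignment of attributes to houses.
Solution:

House | Pet | Team | Color | Drink
----------------------------------
  1   | cat | Alpha | yellow | tea
  2   | bird | Delta | blue | juice
  3   | horse | Epsilon | green | milk
  4   | dog | Gamma | red | coffee
  5   | fish | Beta | white | water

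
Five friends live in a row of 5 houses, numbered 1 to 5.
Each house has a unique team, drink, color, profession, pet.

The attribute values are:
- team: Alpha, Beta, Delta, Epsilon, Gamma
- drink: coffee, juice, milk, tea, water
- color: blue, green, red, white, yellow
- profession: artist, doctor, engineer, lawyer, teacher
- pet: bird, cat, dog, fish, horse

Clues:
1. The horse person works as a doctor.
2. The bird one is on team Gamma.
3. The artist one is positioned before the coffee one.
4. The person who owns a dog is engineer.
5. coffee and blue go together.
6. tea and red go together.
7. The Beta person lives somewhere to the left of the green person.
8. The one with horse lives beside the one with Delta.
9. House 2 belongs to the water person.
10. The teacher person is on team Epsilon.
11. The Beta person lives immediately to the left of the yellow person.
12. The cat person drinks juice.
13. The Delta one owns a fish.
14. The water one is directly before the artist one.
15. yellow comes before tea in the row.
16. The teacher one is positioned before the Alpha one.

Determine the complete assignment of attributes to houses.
Solution:

House | Team | Drink | Color | Profession | Pet
-----------------------------------------------
  1   | Beta | milk | white | doctor | horse
  2   | Delta | water | yellow | lawyer | fish
  3   | Gamma | tea | red | artist | bird
  4   | Epsilon | juice | green | teacher | cat
  5   | Alpha | coffee | blue | engineer | dog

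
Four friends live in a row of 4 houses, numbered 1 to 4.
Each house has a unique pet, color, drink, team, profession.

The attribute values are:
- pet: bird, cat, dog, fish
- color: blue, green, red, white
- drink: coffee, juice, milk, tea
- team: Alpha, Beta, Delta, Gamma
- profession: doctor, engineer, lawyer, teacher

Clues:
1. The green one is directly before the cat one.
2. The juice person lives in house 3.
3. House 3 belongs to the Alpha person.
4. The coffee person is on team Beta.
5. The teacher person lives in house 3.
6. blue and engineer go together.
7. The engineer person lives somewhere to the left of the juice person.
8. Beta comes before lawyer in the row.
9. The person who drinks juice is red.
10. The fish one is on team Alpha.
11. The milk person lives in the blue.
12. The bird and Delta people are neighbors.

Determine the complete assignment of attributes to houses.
Solution:

House | Pet | Color | Drink | Team | Profession
-----------------------------------------------
  1   | bird | green | coffee | Beta | doctor
  2   | cat | blue | milk | Delta | engineer
  3   | fish | red | juice | Alpha | teacher
  4   | dog | white | tea | Gamma | lawyer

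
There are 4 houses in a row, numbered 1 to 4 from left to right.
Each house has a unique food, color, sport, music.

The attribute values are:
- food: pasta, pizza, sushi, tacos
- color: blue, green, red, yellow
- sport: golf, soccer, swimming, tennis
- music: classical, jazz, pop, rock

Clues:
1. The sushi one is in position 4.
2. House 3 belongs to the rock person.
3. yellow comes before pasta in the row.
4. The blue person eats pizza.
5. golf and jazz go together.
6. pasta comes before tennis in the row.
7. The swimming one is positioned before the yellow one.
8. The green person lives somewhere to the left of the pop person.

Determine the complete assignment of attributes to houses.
Solution:

House | Food | Color | Sport | Music
------------------------------------
  1   | pizza | blue | swimming | classical
  2   | tacos | yellow | golf | jazz
  3   | pasta | green | soccer | rock
  4   | sushi | red | tennis | pop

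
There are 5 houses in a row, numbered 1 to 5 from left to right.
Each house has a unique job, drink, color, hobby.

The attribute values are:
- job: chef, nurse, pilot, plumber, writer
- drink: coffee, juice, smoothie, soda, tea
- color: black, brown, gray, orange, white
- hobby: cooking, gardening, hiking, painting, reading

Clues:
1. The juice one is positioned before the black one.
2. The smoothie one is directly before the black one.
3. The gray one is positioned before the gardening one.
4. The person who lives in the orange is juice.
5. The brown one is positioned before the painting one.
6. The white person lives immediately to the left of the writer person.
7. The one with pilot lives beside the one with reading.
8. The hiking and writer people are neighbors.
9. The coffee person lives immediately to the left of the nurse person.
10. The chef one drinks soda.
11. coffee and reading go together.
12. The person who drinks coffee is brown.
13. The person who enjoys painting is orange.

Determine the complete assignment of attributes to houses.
Solution:

House | Job | Drink | Color | Hobby
-----------------------------------
  1   | pilot | tea | white | hiking
  2   | writer | coffee | brown | reading
  3   | nurse | juice | orange | painting
  4   | plumber | smoothie | gray | cooking
  5   | chef | soda | black | gardening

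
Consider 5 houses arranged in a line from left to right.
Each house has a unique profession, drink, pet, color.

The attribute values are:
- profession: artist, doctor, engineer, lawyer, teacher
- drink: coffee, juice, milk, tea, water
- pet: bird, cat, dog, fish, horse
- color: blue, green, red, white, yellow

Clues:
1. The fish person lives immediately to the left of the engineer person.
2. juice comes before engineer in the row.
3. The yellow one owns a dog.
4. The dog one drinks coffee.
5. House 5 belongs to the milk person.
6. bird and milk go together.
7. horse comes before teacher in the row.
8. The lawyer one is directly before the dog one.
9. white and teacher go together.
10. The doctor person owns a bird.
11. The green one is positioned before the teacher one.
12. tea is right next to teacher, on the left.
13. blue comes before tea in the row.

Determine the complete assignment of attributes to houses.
Solution:

House | Profession | Drink | Pet | Color
----------------------------------------
  1   | lawyer | juice | fish | blue
  2   | engineer | coffee | dog | yellow
  3   | artist | tea | horse | green
  4   | teacher | water | cat | white
  5   | doctor | milk | bird | red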